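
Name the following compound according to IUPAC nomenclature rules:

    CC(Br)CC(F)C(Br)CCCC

The longest continuous carbon chain has 9 atoms, so the parent hydride is nonane.
Number the chain so that the substituent locant set {2,4,5} is lower than {5,6,8} at the first point of difference.
This places bromo groups at C-2 and C-5; a fluoro group at C-4.
Substituent prefixes are cited in alphabetical order (multiplying prefixes like di-/tri- are ignored for ordering).
Assembling the pieces gives 2,5-dibromo-4-fluorononane.

2,5-dibromo-4-fluorononane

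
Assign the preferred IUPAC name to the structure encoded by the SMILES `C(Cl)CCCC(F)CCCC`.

1-chloro-5-fluorononane

The parent chain contains 9 carbons (nonane).
Choose the numbering such that the substituent locant set {1,5} is lower than {5,9} at the first point of difference.
This places a chloro group at C-1; a fluoro group at C-5.
Substituent prefixes are cited in alphabetical order (multiplying prefixes like di-/tri- are ignored for ordering).
Assembling the pieces gives 1-chloro-5-fluorononane.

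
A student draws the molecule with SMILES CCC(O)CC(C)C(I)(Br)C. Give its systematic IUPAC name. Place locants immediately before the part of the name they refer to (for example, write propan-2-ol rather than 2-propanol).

6-bromo-6-iodo-5-methylheptan-3-ol

Counting along the main chain through the –OH group gives 7 carbons: the parent is heptane.
The highest-priority functional group is an alcohol (–OH), so the name ends in -ol.
Choose the numbering such that numbering from this end puts the hydroxyl group at C-3 rather than C-5.
With this numbering: the hydroxyl at C-3; a bromo group at C-6; an iodo group at C-6; a methyl group at C-5.
Prefixes are listed alphabetically: bromo, iodo, methyl.
The name is 6-bromo-6-iodo-5-methylheptan-3-ol.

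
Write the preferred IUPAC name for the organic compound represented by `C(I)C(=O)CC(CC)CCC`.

4-ethyl-1-iodoheptan-2-one

Counting along the main chain through the carbonyl gives 7 carbons: the parent is heptane.
The highest-priority functional group is a ketone (C=O on an internal carbon), so the name ends in -one.
Choose the numbering such that numbering from this end puts the carbonyl group at C-2 rather than C-6.
This places the carbonyl at C-2; an ethyl group at C-4; an iodo group at C-1.
Substituent prefixes are cited in alphabetical order (multiplying prefixes like di-/tri- are ignored for ordering).
Putting it together: 4-ethyl-1-iodoheptan-2-one.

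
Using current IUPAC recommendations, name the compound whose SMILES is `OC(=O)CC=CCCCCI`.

The longest chain bearing the –COOH group and the multiple bond is 8 carbons long (octane).
The highest-priority functional group is a carboxylic acid (terminal –COOH), so the name ends in -oic acid.
There is one C=C double bond, indicated by the ending -ene.
The numbering direction is chosen so that the carboxylic acid carbon is C-1 by definition.
This places the double bond between C-3 and C-4; an iodo group at C-8.
Putting it together: 8-iodooct-3-enoic acid.

8-iodooct-3-enoic acid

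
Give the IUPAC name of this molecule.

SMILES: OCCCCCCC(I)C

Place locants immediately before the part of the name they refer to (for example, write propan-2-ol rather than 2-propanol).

7-iodooctan-1-ol

The longest carbon chain that includes the –OH group has 8 carbons, so the parent hydride is octane.
The principal characteristic group is an alcohol (–OH), named with the suffix -ol.
Choose the numbering such that numbering from this end puts the hydroxyl group at C-1 rather than C-8.
With this numbering: the hydroxyl at C-1; an iodo group at C-7.
Assembling the pieces gives 7-iodooctan-1-ol.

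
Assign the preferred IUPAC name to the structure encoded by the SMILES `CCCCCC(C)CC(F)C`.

The longest continuous carbon chain has 9 atoms, so the parent hydride is nonane.
Choose the numbering such that the substituent locant set {2,4} is lower than {6,8} at the first point of difference.
This places a fluoro group at C-2; a methyl group at C-4.
Prefixes are listed alphabetically: fluoro, methyl.
Assembling the pieces gives 2-fluoro-4-methylnonane.

2-fluoro-4-methylnonane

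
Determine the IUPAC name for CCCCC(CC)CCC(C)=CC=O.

Counting along the main chain through the –CHO group and the multiple bond gives 10 carbons: the parent is decane.
The highest-priority functional group is an aldehyde (terminal –CHO), so the name ends in -al.
There is one C=C double bond, indicated by the ending -ene.
Choose the numbering such that the aldehyde carbon is C-1 by definition.
This places the double bond between C-2 and C-3; an ethyl group at C-6; a methyl group at C-3.
Substituent prefixes are cited in alphabetical order (multiplying prefixes like di-/tri- are ignored for ordering).
Putting it together: 6-ethyl-3-methyldec-2-enal.

6-ethyl-3-methyldec-2-enal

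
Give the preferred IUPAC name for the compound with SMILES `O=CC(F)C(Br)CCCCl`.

3-bromo-6-chloro-2-fluorohexanal

The longest chain bearing the –CHO group is 6 carbons long (hexane).
The principal characteristic group is an aldehyde (terminal –CHO), named with the suffix -al.
The numbering direction is chosen so that the aldehyde carbon is C-1 by definition.
That gives a bromo group at C-3; a chloro group at C-6; a fluoro group at C-2.
Substituent prefixes are cited in alphabetical order (multiplying prefixes like di-/tri- are ignored for ordering).
The name is 3-bromo-6-chloro-2-fluorohexanal.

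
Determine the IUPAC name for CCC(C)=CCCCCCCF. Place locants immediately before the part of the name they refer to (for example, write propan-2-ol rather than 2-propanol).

The longest chain bearing the multiple bond is 10 carbons long (decane).
There is one C=C double bond, indicated by the ending -ene.
The numbering direction is chosen so that numbering from this end puts the double bond at C-3 rather than C-7.
With this numbering: the double bond between C-3 and C-4; a fluoro group at C-10; a methyl group at C-3.
Prefixes are listed alphabetically: fluoro, methyl.
Assembling the pieces gives 10-fluoro-3-methyldec-3-ene.

10-fluoro-3-methyldec-3-ene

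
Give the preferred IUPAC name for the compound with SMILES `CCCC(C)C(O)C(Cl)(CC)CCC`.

4-chloro-4-ethyl-6-methylnonan-5-ol

Counting along the main chain through the –OH group gives 9 carbons: the parent is nonane.
The highest-priority functional group is an alcohol (–OH), so the name ends in -ol.
Number the chain so that the substituent locant set {4,4,6} is lower than {4,6,6} at the first point of difference.
That gives the hydroxyl at C-5; a chloro group at C-4; an ethyl group at C-4; a methyl group at C-6.
Prefixes are listed alphabetically: chloro, ethyl, methyl.
Assembling the pieces gives 4-chloro-4-ethyl-6-methylnonan-5-ol.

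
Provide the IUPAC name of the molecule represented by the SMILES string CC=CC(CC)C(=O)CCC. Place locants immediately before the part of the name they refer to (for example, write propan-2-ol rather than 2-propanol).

5-ethyloct-6-en-4-one

The longest carbon chain that includes the carbonyl and the multiple bond has 8 carbons, so the parent hydride is octane.
A ketone (C=O on an internal carbon) is the principal characteristic group, giving the suffix -one.
There is one C=C double bond, indicated by the ending -ene.
Choose the numbering such that numbering from this end puts the carbonyl group at C-4 rather than C-5.
With this numbering: the carbonyl at C-4; the double bond between C-6 and C-7; an ethyl group at C-5.
Putting it together: 5-ethyloct-6-en-4-one.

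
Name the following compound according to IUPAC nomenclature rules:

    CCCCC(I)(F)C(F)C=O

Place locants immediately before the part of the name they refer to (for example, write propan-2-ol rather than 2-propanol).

The longest chain bearing the –CHO group is 7 carbons long (heptane).
The principal characteristic group is an aldehyde (terminal –CHO), named with the suffix -al.
The numbering direction is chosen so that the aldehyde carbon is C-1 by definition.
With this numbering: fluoro groups at C-2 and C-3; an iodo group at C-3.
The substituents are ordered alphabetically, ignoring any di-/tri- multipliers.
Assembling the pieces gives 2,3-difluoro-3-iodoheptanal.

2,3-difluoro-3-iodoheptanal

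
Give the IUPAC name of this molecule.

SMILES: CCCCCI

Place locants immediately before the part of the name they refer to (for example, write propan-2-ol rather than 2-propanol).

The longest carbon chain is 5 atoms: the parent is pentane.
Number the chain so that the substituent locant set {1} is lower than {5} at the first point of difference.
With this numbering: an iodo group at C-1.
Assembling the pieces gives 1-iodopentane.

1-iodopentane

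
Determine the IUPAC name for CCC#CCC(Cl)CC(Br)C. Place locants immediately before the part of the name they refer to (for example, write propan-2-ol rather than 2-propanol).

Counting along the main chain through the multiple bond gives 9 carbons: the parent is nonane.
A C≡C triple bond in the chain gives the infix -yne-.
The numbering direction is chosen so that numbering from this end puts the triple bond at C-3 rather than C-6.
That gives the triple bond between C-3 and C-4; a bromo group at C-8; a chloro group at C-6.
The substituents are ordered alphabetically, ignoring any di-/tri- multipliers.
Assembling the pieces gives 8-bromo-6-chloronon-3-yne.

8-bromo-6-chloronon-3-yne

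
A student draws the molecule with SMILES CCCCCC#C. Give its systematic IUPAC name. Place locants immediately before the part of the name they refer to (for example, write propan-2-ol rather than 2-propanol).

hept-1-yne

The longest chain bearing the multiple bond is 7 carbons long (heptane).
A C≡C triple bond in the chain gives the infix -yne-.
Number the chain so that numbering from this end puts the triple bond at C-1 rather than C-6.
With this numbering: the triple bond between C-1 and C-2.
Putting it together: hept-1-yne.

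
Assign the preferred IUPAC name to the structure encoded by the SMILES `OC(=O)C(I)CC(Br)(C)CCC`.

4-bromo-2-iodo-4-methylheptanoic acid

The longest chain bearing the –COOH group is 7 carbons long (heptane).
A carboxylic acid (terminal –COOH) is the principal characteristic group, giving the suffix -oic acid.
Choose the numbering such that the carboxylic acid carbon is C-1 by definition.
With this numbering: a bromo group at C-4; an iodo group at C-2; a methyl group at C-4.
Substituent prefixes are cited in alphabetical order (multiplying prefixes like di-/tri- are ignored for ordering).
Putting it together: 4-bromo-2-iodo-4-methylheptanoic acid.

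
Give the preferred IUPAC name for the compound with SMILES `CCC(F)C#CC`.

4-fluorohex-2-yne

Counting along the main chain through the multiple bond gives 6 carbons: the parent is hexane.
A C≡C triple bond in the chain gives the infix -yne-.
The numbering direction is chosen so that numbering from this end puts the triple bond at C-2 rather than C-4.
This places the triple bond between C-2 and C-3; a fluoro group at C-4.
Assembling the pieces gives 4-fluorohex-2-yne.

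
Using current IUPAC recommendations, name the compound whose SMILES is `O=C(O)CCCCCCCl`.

7-chloroheptanoic acid

Counting along the main chain through the –COOH group gives 7 carbons: the parent is heptane.
The principal characteristic group is a carboxylic acid (terminal –COOH), named with the suffix -oic acid.
Choose the numbering such that the carboxylic acid carbon is C-1 by definition.
That gives a chloro group at C-7.
Putting it together: 7-chloroheptanoic acid.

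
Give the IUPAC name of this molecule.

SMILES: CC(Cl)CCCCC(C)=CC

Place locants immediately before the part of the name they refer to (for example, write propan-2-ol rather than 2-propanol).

8-chloro-3-methylnon-2-ene

The longest chain bearing the multiple bond is 9 carbons long (nonane).
A C=C double bond in the chain gives the infix -ene-.
The numbering direction is chosen so that numbering from this end puts the double bond at C-2 rather than C-7.
This places the double bond between C-2 and C-3; a chloro group at C-8; a methyl group at C-3.
Prefixes are listed alphabetically: chloro, methyl.
Assembling the pieces gives 8-chloro-3-methylnon-2-ene.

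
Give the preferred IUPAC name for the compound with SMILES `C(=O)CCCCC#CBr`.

7-bromohept-6-ynal

The longest carbon chain that includes the –CHO group and the multiple bond has 7 carbons, so the parent hydride is heptane.
The principal characteristic group is an aldehyde (terminal –CHO), named with the suffix -al.
The chain contains a C≡C triple bond, so the unsaturation ending is -yne.
Number the chain so that the aldehyde carbon is C-1 by definition.
That gives the triple bond between C-6 and C-7; a bromo group at C-7.
Assembling the pieces gives 7-bromohept-6-ynal.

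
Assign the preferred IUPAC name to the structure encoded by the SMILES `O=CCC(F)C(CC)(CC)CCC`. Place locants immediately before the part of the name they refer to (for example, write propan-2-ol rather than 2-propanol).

The longest chain bearing the –CHO group is 7 carbons long (heptane).
The principal characteristic group is an aldehyde (terminal –CHO), named with the suffix -al.
The numbering direction is chosen so that the aldehyde carbon is C-1 by definition.
With this numbering: two ethyl groups at C-4; a fluoro group at C-3.
Substituent prefixes are cited in alphabetical order (multiplying prefixes like di-/tri- are ignored for ordering).
Putting it together: 4,4-diethyl-3-fluoroheptanal.

4,4-diethyl-3-fluoroheptanal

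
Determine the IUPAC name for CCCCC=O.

pentanal

Counting along the main chain through the –CHO group gives 5 carbons: the parent is pentane.
The highest-priority functional group is an aldehyde (terminal –CHO), so the name ends in -al.
The numbering direction is chosen so that the aldehyde carbon is C-1 by definition.
Assembling the pieces gives pentanal.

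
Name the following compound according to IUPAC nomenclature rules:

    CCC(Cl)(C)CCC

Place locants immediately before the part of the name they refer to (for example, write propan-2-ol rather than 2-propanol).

The parent chain contains 6 carbons (hexane).
The numbering direction is chosen so that the substituent locant set {3,3} is lower than {4,4} at the first point of difference.
With this numbering: a chloro group at C-3; a methyl group at C-3.
The substituents are ordered alphabetically, ignoring any di-/tri- multipliers.
Putting it together: 3-chloro-3-methylhexane.

3-chloro-3-methylhexane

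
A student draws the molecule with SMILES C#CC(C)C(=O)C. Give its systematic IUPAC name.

Counting along the main chain through the carbonyl and the multiple bond gives 5 carbons: the parent is pentane.
The principal characteristic group is a ketone (C=O on an internal carbon), named with the suffix -one.
A C≡C triple bond in the chain gives the infix -yne-.
The numbering direction is chosen so that numbering from this end puts the carbonyl group at C-2 rather than C-4.
This places the carbonyl at C-2; the triple bond between C-4 and C-5; a methyl group at C-3.
Assembling the pieces gives 3-methylpent-4-yn-2-one.

3-methylpent-4-yn-2-one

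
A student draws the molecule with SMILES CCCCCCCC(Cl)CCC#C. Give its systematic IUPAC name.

The longest chain bearing the multiple bond is 12 carbons long (dodecane).
The chain contains a C≡C triple bond, so the unsaturation ending is -yne.
Choose the numbering such that numbering from this end puts the triple bond at C-1 rather than C-11.
That gives the triple bond between C-1 and C-2; a chloro group at C-5.
Assembling the pieces gives 5-chlorododec-1-yne.

5-chlorododec-1-yne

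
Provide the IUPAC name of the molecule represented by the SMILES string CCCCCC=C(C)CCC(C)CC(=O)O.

The longest chain bearing the –COOH group and the multiple bond is 12 carbons long (dodecane).
A carboxylic acid (terminal –COOH) is the principal characteristic group, giving the suffix -oic acid.
The chain contains a C=C double bond, so the unsaturation ending is -ene.
Choose the numbering such that the carboxylic acid carbon is C-1 by definition.
That gives the double bond between C-6 and C-7; methyl groups at C-3 and C-6.
Assembling the pieces gives 3,6-dimethyldodec-6-enoic acid.

3,6-dimethyldodec-6-enoic acid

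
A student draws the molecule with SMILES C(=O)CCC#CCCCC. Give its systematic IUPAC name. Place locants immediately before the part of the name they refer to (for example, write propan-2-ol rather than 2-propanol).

The longest chain bearing the –CHO group and the multiple bond is 9 carbons long (nonane).
An aldehyde (terminal –CHO) is the principal characteristic group, giving the suffix -al.
The chain contains a C≡C triple bond, so the unsaturation ending is -yne.
Number the chain so that the aldehyde carbon is C-1 by definition.
With this numbering: the triple bond between C-4 and C-5.
Assembling the pieces gives non-4-ynal.

non-4-ynal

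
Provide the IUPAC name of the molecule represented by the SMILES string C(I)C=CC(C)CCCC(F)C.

8-fluoro-1-iodo-4-methylnon-2-ene

The longest chain bearing the multiple bond is 9 carbons long (nonane).
There is one C=C double bond, indicated by the ending -ene.
Number the chain so that numbering from this end puts the double bond at C-2 rather than C-7.
That gives the double bond between C-2 and C-3; a fluoro group at C-8; an iodo group at C-1; a methyl group at C-4.
Substituent prefixes are cited in alphabetical order (multiplying prefixes like di-/tri- are ignored for ordering).
Putting it together: 8-fluoro-1-iodo-4-methylnon-2-ene.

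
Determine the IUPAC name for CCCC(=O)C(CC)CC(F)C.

5-ethyl-7-fluorooctan-4-one

Counting along the main chain through the carbonyl gives 8 carbons: the parent is octane.
The highest-priority functional group is a ketone (C=O on an internal carbon), so the name ends in -one.
The numbering direction is chosen so that numbering from this end puts the carbonyl group at C-4 rather than C-5.
With this numbering: the carbonyl at C-4; an ethyl group at C-5; a fluoro group at C-7.
Substituent prefixes are cited in alphabetical order (multiplying prefixes like di-/tri- are ignored for ordering).
The name is 5-ethyl-7-fluorooctan-4-one.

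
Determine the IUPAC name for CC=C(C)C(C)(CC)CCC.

The longest carbon chain that includes the multiple bond has 7 carbons, so the parent hydride is heptane.
The chain contains a C=C double bond, so the unsaturation ending is -ene.
Choose the numbering such that numbering from this end puts the double bond at C-2 rather than C-5.
That gives the double bond between C-2 and C-3; an ethyl group at C-4; methyl groups at C-3 and C-4.
The substituents are ordered alphabetically, ignoring any di-/tri- multipliers.
The name is 4-ethyl-3,4-dimethylhept-2-ene.

4-ethyl-3,4-dimethylhept-2-ene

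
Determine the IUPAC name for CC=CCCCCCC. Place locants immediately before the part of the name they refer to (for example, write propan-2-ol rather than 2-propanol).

non-2-ene

The longest carbon chain that includes the multiple bond has 9 carbons, so the parent hydride is nonane.
The chain contains a C=C double bond, so the unsaturation ending is -ene.
Choose the numbering such that numbering from this end puts the double bond at C-2 rather than C-7.
With this numbering: the double bond between C-2 and C-3.
Putting it together: non-2-ene.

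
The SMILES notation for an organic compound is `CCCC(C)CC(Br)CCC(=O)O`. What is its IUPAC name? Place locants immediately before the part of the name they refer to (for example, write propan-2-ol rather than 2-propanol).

The longest carbon chain that includes the –COOH group has 9 carbons, so the parent hydride is nonane.
The highest-priority functional group is a carboxylic acid (terminal –COOH), so the name ends in -oic acid.
The numbering direction is chosen so that the carboxylic acid carbon is C-1 by definition.
This places a bromo group at C-4; a methyl group at C-6.
The substituents are ordered alphabetically, ignoring any di-/tri- multipliers.
Assembling the pieces gives 4-bromo-6-methylnonanoic acid.

4-bromo-6-methylnonanoic acid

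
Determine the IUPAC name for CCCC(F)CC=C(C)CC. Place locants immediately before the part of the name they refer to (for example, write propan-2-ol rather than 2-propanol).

The longest chain bearing the multiple bond is 9 carbons long (nonane).
A C=C double bond in the chain gives the infix -ene-.
Choose the numbering such that numbering from this end puts the double bond at C-3 rather than C-6.
This places the double bond between C-3 and C-4; a fluoro group at C-6; a methyl group at C-3.
Substituent prefixes are cited in alphabetical order (multiplying prefixes like di-/tri- are ignored for ordering).
Assembling the pieces gives 6-fluoro-3-methylnon-3-ene.

6-fluoro-3-methylnon-3-ene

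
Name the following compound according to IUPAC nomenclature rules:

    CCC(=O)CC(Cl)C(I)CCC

Counting along the main chain through the carbonyl gives 9 carbons: the parent is nonane.
A ketone (C=O on an internal carbon) is the principal characteristic group, giving the suffix -one.
Number the chain so that numbering from this end puts the carbonyl group at C-3 rather than C-7.
With this numbering: the carbonyl at C-3; a chloro group at C-5; an iodo group at C-6.
Substituent prefixes are cited in alphabetical order (multiplying prefixes like di-/tri- are ignored for ordering).
The name is 5-chloro-6-iodononan-3-one.

5-chloro-6-iodononan-3-one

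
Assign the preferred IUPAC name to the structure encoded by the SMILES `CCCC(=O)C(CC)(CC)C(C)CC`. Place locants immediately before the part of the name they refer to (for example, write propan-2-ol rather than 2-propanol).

The longest chain bearing the carbonyl is 8 carbons long (octane).
The principal characteristic group is a ketone (C=O on an internal carbon), named with the suffix -one.
Number the chain so that numbering from this end puts the carbonyl group at C-4 rather than C-5.
This places the carbonyl at C-4; two ethyl groups at C-5; a methyl group at C-6.
The substituents are ordered alphabetically, ignoring any di-/tri- multipliers.
Assembling the pieces gives 5,5-diethyl-6-methyloctan-4-one.

5,5-diethyl-6-methyloctan-4-one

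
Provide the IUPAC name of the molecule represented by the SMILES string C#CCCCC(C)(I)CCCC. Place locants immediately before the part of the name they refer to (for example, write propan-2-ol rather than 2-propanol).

6-iodo-6-methyldec-1-yne

Counting along the main chain through the multiple bond gives 10 carbons: the parent is decane.
The chain contains a C≡C triple bond, so the unsaturation ending is -yne.
Choose the numbering such that numbering from this end puts the triple bond at C-1 rather than C-9.
This places the triple bond between C-1 and C-2; an iodo group at C-6; a methyl group at C-6.
Prefixes are listed alphabetically: iodo, methyl.
Putting it together: 6-iodo-6-methyldec-1-yne.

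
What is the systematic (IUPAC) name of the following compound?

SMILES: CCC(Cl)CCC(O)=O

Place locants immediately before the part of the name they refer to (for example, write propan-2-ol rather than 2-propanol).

Counting along the main chain through the –COOH group gives 6 carbons: the parent is hexane.
The highest-priority functional group is a carboxylic acid (terminal –COOH), so the name ends in -oic acid.
Number the chain so that the carboxylic acid carbon is C-1 by definition.
That gives a chloro group at C-4.
The name is 4-chlorohexanoic acid.

4-chlorohexanoic acid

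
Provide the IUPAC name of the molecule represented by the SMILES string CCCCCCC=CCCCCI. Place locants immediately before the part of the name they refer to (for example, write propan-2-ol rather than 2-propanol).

The longest carbon chain that includes the multiple bond has 12 carbons, so the parent hydride is dodecane.
There is one C=C double bond, indicated by the ending -ene.
The numbering direction is chosen so that numbering from this end puts the double bond at C-5 rather than C-7.
With this numbering: the double bond between C-5 and C-6; an iodo group at C-1.
The name is 1-iodododec-5-ene.

1-iodododec-5-ene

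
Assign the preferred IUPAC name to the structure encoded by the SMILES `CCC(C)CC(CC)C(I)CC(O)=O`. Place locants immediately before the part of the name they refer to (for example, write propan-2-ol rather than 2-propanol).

The longest carbon chain that includes the –COOH group has 8 carbons, so the parent hydride is octane.
A carboxylic acid (terminal –COOH) is the principal characteristic group, giving the suffix -oic acid.
The numbering direction is chosen so that the carboxylic acid carbon is C-1 by definition.
That gives an ethyl group at C-4; an iodo group at C-3; a methyl group at C-6.
The substituents are ordered alphabetically, ignoring any di-/tri- multipliers.
The name is 4-ethyl-3-iodo-6-methyloctanoic acid.

4-ethyl-3-iodo-6-methyloctanoic acid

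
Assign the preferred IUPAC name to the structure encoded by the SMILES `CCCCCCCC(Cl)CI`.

2-chloro-1-iodononane

The longest carbon chain is 9 atoms: the parent is nonane.
Choose the numbering such that the substituent locant set {1,2} is lower than {8,9} at the first point of difference.
That gives a chloro group at C-2; an iodo group at C-1.
Prefixes are listed alphabetically: chloro, iodo.
The name is 2-chloro-1-iodononane.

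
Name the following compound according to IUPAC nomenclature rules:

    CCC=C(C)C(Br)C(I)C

The longest chain bearing the multiple bond is 7 carbons long (heptane).
The chain contains a C=C double bond, so the unsaturation ending is -ene.
Choose the numbering such that numbering from this end puts the double bond at C-3 rather than C-4.
This places the double bond between C-3 and C-4; a bromo group at C-5; an iodo group at C-6; a methyl group at C-4.
Prefixes are listed alphabetically: bromo, iodo, methyl.
Putting it together: 5-bromo-6-iodo-4-methylhept-3-ene.

5-bromo-6-iodo-4-methylhept-3-ene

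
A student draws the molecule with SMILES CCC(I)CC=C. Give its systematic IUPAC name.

The longest carbon chain that includes the multiple bond has 6 carbons, so the parent hydride is hexane.
There is one C=C double bond, indicated by the ending -ene.
Number the chain so that numbering from this end puts the double bond at C-1 rather than C-5.
That gives the double bond between C-1 and C-2; an iodo group at C-4.
The name is 4-iodohex-1-ene.

4-iodohex-1-ene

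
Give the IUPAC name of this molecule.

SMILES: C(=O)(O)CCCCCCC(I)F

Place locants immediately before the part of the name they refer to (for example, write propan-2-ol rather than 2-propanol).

8-fluoro-8-iodooctanoic acid

The longest chain bearing the –COOH group is 8 carbons long (octane).
The principal characteristic group is a carboxylic acid (terminal –COOH), named with the suffix -oic acid.
Number the chain so that the carboxylic acid carbon is C-1 by definition.
With this numbering: a fluoro group at C-8; an iodo group at C-8.
The substituents are ordered alphabetically, ignoring any di-/tri- multipliers.
Putting it together: 8-fluoro-8-iodooctanoic acid.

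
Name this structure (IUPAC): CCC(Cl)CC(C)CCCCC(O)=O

8-chloro-6-methyldecanoic acid

Counting along the main chain through the –COOH group gives 10 carbons: the parent is decane.
A carboxylic acid (terminal –COOH) is the principal characteristic group, giving the suffix -oic acid.
Choose the numbering such that the carboxylic acid carbon is C-1 by definition.
With this numbering: a chloro group at C-8; a methyl group at C-6.
The substituents are ordered alphabetically, ignoring any di-/tri- multipliers.
The name is 8-chloro-6-methyldecanoic acid.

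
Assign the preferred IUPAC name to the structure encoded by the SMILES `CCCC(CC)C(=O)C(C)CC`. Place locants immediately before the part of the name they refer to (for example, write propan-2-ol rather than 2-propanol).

The longest carbon chain that includes the carbonyl has 8 carbons, so the parent hydride is octane.
The highest-priority functional group is a ketone (C=O on an internal carbon), so the name ends in -one.
The numbering direction is chosen so that numbering from this end puts the carbonyl group at C-4 rather than C-5.
This places the carbonyl at C-4; an ethyl group at C-5; a methyl group at C-3.
Substituent prefixes are cited in alphabetical order (multiplying prefixes like di-/tri- are ignored for ordering).
Putting it together: 5-ethyl-3-methyloctan-4-one.

5-ethyl-3-methyloctan-4-one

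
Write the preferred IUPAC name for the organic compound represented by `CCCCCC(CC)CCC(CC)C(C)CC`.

4,7-diethyl-3-methyldodecane

The parent chain contains 12 carbons (dodecane).
The numbering direction is chosen so that the substituent locant set {3,4,7} is lower than {6,9,10} at the first point of difference.
That gives ethyl groups at C-4 and C-7; a methyl group at C-3.
The substituents are ordered alphabetically, ignoring any di-/tri- multipliers.
The name is 4,7-diethyl-3-methyldodecane.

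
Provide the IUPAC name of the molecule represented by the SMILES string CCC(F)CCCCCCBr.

The longest continuous carbon chain has 9 atoms, so the parent hydride is nonane.
The numbering direction is chosen so that the substituent locant set {1,7} is lower than {3,9} at the first point of difference.
This places a bromo group at C-1; a fluoro group at C-7.
The substituents are ordered alphabetically, ignoring any di-/tri- multipliers.
Putting it together: 1-bromo-7-fluorononane.

1-bromo-7-fluorononane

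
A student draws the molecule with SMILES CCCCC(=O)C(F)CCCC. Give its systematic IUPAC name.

The longest chain bearing the carbonyl is 10 carbons long (decane).
The principal characteristic group is a ketone (C=O on an internal carbon), named with the suffix -one.
Choose the numbering such that numbering from this end puts the carbonyl group at C-5 rather than C-6.
That gives the carbonyl at C-5; a fluoro group at C-6.
Putting it together: 6-fluorodecan-5-one.

6-fluorodecan-5-one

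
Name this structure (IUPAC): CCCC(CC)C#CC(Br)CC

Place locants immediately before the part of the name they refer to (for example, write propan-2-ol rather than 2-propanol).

3-bromo-6-ethylnon-4-yne

The longest carbon chain that includes the multiple bond has 9 carbons, so the parent hydride is nonane.
The chain contains a C≡C triple bond, so the unsaturation ending is -yne.
The numbering direction is chosen so that numbering from this end puts the triple bond at C-4 rather than C-5.
With this numbering: the triple bond between C-4 and C-5; a bromo group at C-3; an ethyl group at C-6.
The substituents are ordered alphabetically, ignoring any di-/tri- multipliers.
Assembling the pieces gives 3-bromo-6-ethylnon-4-yne.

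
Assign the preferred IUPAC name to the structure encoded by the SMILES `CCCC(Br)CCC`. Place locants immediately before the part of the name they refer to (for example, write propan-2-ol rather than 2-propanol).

The parent chain contains 7 carbons (heptane).
Both numbering directions give the same locant set; either may be used.
That gives a bromo group at C-4.
Assembling the pieces gives 4-bromoheptane.

4-bromoheptane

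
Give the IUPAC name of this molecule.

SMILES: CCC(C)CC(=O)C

Counting along the main chain through the carbonyl gives 6 carbons: the parent is hexane.
A ketone (C=O on an internal carbon) is the principal characteristic group, giving the suffix -one.
The numbering direction is chosen so that numbering from this end puts the carbonyl group at C-2 rather than C-5.
This places the carbonyl at C-2; a methyl group at C-4.
Assembling the pieces gives 4-methylhexan-2-one.

4-methylhexan-2-one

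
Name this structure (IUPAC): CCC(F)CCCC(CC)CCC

7-ethyl-3-fluorodecane

The longest carbon chain is 10 atoms: the parent is decane.
Number the chain so that the substituent locant set {3,7} is lower than {4,8} at the first point of difference.
That gives an ethyl group at C-7; a fluoro group at C-3.
The substituents are ordered alphabetically, ignoring any di-/tri- multipliers.
The name is 7-ethyl-3-fluorodecane.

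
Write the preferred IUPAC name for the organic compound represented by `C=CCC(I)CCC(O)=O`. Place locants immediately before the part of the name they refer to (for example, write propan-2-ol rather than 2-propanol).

Counting along the main chain through the –COOH group and the multiple bond gives 7 carbons: the parent is heptane.
A carboxylic acid (terminal –COOH) is the principal characteristic group, giving the suffix -oic acid.
A C=C double bond in the chain gives the infix -ene-.
Number the chain so that the carboxylic acid carbon is C-1 by definition.
That gives the double bond between C-6 and C-7; an iodo group at C-4.
Assembling the pieces gives 4-iodohept-6-enoic acid.

4-iodohept-6-enoic acid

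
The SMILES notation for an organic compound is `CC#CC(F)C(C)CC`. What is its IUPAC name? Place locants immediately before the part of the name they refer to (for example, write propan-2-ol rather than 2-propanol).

The longest chain bearing the multiple bond is 7 carbons long (heptane).
There is one C≡C triple bond, indicated by the ending -yne.
The numbering direction is chosen so that numbering from this end puts the triple bond at C-2 rather than C-5.
This places the triple bond between C-2 and C-3; a fluoro group at C-4; a methyl group at C-5.
The substituents are ordered alphabetically, ignoring any di-/tri- multipliers.
The name is 4-fluoro-5-methylhept-2-yne.

4-fluoro-5-methylhept-2-yne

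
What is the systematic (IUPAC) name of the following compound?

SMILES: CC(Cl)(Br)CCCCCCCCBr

1,9-dibromo-9-chlorodecane

The longest continuous carbon chain has 10 atoms, so the parent hydride is decane.
Number the chain so that the substituent locant set {1,9,9} is lower than {2,2,10} at the first point of difference.
With this numbering: bromo groups at C-1 and C-9; a chloro group at C-9.
Prefixes are listed alphabetically: bromo, chloro.
Putting it together: 1,9-dibromo-9-chlorodecane.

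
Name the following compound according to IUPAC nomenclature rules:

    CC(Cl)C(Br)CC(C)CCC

3-bromo-2-chloro-5-methyloctane

The parent chain contains 8 carbons (octane).
Number the chain so that the substituent locant set {2,3,5} is lower than {4,6,7} at the first point of difference.
This places a bromo group at C-3; a chloro group at C-2; a methyl group at C-5.
The substituents are ordered alphabetically, ignoring any di-/tri- multipliers.
The name is 3-bromo-2-chloro-5-methyloctane.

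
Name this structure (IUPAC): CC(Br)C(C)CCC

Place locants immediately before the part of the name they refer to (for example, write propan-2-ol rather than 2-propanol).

2-bromo-3-methylhexane

The parent chain contains 6 carbons (hexane).
Choose the numbering such that the substituent locant set {2,3} is lower than {4,5} at the first point of difference.
That gives a bromo group at C-2; a methyl group at C-3.
The substituents are ordered alphabetically, ignoring any di-/tri- multipliers.
Putting it together: 2-bromo-3-methylhexane.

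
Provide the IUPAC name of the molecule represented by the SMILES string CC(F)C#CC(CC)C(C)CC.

5-ethyl-2-fluoro-6-methyloct-3-yne

The longest carbon chain that includes the multiple bond has 8 carbons, so the parent hydride is octane.
There is one C≡C triple bond, indicated by the ending -yne.
Choose the numbering such that numbering from this end puts the triple bond at C-3 rather than C-5.
That gives the triple bond between C-3 and C-4; an ethyl group at C-5; a fluoro group at C-2; a methyl group at C-6.
The substituents are ordered alphabetically, ignoring any di-/tri- multipliers.
Putting it together: 5-ethyl-2-fluoro-6-methyloct-3-yne.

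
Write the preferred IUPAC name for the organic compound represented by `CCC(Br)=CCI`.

3-bromo-1-iodopent-2-ene

The longest chain bearing the multiple bond is 5 carbons long (pentane).
There is one C=C double bond, indicated by the ending -ene.
Choose the numbering such that numbering from this end puts the double bond at C-2 rather than C-3.
With this numbering: the double bond between C-2 and C-3; a bromo group at C-3; an iodo group at C-1.
Substituent prefixes are cited in alphabetical order (multiplying prefixes like di-/tri- are ignored for ordering).
Putting it together: 3-bromo-1-iodopent-2-ene.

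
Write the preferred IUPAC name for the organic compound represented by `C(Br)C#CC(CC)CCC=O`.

7-bromo-4-ethylhept-5-ynal

The longest carbon chain that includes the –CHO group and the multiple bond has 7 carbons, so the parent hydride is heptane.
The highest-priority functional group is an aldehyde (terminal –CHO), so the name ends in -al.
A C≡C triple bond in the chain gives the infix -yne-.
Choose the numbering such that the aldehyde carbon is C-1 by definition.
With this numbering: the triple bond between C-5 and C-6; a bromo group at C-7; an ethyl group at C-4.
Prefixes are listed alphabetically: bromo, ethyl.
Assembling the pieces gives 7-bromo-4-ethylhept-5-ynal.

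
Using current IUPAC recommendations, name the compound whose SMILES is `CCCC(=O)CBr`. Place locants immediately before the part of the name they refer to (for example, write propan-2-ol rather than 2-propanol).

The longest carbon chain that includes the carbonyl has 5 carbons, so the parent hydride is pentane.
The principal characteristic group is a ketone (C=O on an internal carbon), named with the suffix -one.
Choose the numbering such that numbering from this end puts the carbonyl group at C-2 rather than C-4.
That gives the carbonyl at C-2; a bromo group at C-1.
Assembling the pieces gives 1-bromopentan-2-one.

1-bromopentan-2-one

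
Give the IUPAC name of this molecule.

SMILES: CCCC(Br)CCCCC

The longest continuous carbon chain has 9 atoms, so the parent hydride is nonane.
Number the chain so that the substituent locant set {4} is lower than {6} at the first point of difference.
This places a bromo group at C-4.
Putting it together: 4-bromononane.

4-bromononane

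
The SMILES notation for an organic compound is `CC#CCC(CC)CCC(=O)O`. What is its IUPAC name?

4-ethyloct-6-ynoic acid

Counting along the main chain through the –COOH group and the multiple bond gives 8 carbons: the parent is octane.
A carboxylic acid (terminal –COOH) is the principal characteristic group, giving the suffix -oic acid.
There is one C≡C triple bond, indicated by the ending -yne.
The numbering direction is chosen so that the carboxylic acid carbon is C-1 by definition.
With this numbering: the triple bond between C-6 and C-7; an ethyl group at C-4.
Putting it together: 4-ethyloct-6-ynoic acid.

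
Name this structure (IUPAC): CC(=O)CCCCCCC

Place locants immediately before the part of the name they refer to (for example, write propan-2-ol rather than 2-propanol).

The longest chain bearing the carbonyl is 9 carbons long (nonane).
The principal characteristic group is a ketone (C=O on an internal carbon), named with the suffix -one.
Choose the numbering such that numbering from this end puts the carbonyl group at C-2 rather than C-8.
With this numbering: the carbonyl at C-2.
The name is nonan-2-one.

nonan-2-one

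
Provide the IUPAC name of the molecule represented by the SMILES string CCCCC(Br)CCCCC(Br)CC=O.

Counting along the main chain through the –CHO group gives 12 carbons: the parent is dodecane.
The highest-priority functional group is an aldehyde (terminal –CHO), so the name ends in -al.
The numbering direction is chosen so that the aldehyde carbon is C-1 by definition.
This places bromo groups at C-3 and C-8.
Putting it together: 3,8-dibromododecanal.

3,8-dibromododecanal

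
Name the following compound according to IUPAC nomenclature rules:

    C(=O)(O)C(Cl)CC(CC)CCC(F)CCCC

2-chloro-4-ethyl-7-fluoroundecanoic acid

The longest carbon chain that includes the –COOH group has 11 carbons, so the parent hydride is undecane.
The highest-priority functional group is a carboxylic acid (terminal –COOH), so the name ends in -oic acid.
Number the chain so that the carboxylic acid carbon is C-1 by definition.
With this numbering: a chloro group at C-2; an ethyl group at C-4; a fluoro group at C-7.
Substituent prefixes are cited in alphabetical order (multiplying prefixes like di-/tri- are ignored for ordering).
Assembling the pieces gives 2-chloro-4-ethyl-7-fluoroundecanoic acid.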